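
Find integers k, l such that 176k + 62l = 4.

Step 1: Check solvability.
gcd(176, 62) = 2
Since 2 divides 4, solutions exist.

Step 2: Apply extended Euclidean algorithm to find gcd.
We find integers such that 176*x0 + 62*y0 = 2

Step 3: Scale the particular solution.
Multiply by 4/2 = 2:
k = 12, l = -34

Step 4: Verify.
176*(12) + 62*(-34) = 4 = 4 ✓

k = 12, l = -34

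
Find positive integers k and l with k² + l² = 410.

We need to find integers k, l > 0 such that k² + l² = 410.
Trying k = 7: l² = 410 - 7² = 410 - 49 = 361
l = 19
Check: 7² + 19² = 49 + 361 = 410 ✓

410 = 7² + 19²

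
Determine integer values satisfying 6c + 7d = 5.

Step 1: Check solvability.
gcd(6, 7) = 1
Since 1 divides 5, solutions exist.

Step 2: Apply extended Euclidean algorithm to find gcd.
We find integers such that 6*x0 + 7*y0 = 1

Step 3: Scale the particular solution.
Multiply by 5/1 = 5:
c = -5, d = 5

Step 4: Verify.
6*(-5) + 7*(5) = 5 = 5 ✓

c = -5, d = 5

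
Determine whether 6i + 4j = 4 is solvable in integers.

Step 1: Compute gcd(6, 4).
gcd(6, 4) = 2

Step 2: Check divisibility.
Does 2 divide 4? 4 = 2 x 2, so yes.

By the theorem on linear Diophantine equations, 6i + 4j = 4 has integer solutions if and only if gcd(6, 4) divides 4. Since 2 | 4, solutions exist.

Yes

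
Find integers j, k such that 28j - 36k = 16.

Step 1: Check solvability.
gcd(28, 36) = 4
Since 4 divides 16, solutions exist.

Step 2: Apply extended Euclidean algorithm to find gcd.
We find integers such that 28*x0 + 36*y0 = 4

Step 3: Scale the particular solution.
Multiply by 16/4 = 4:
j = 16, k = 12

Step 4: Verify.
28*(16) - 36*(12) = 16 = 16 ✓

j = 16, k = 12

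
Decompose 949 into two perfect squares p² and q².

We need to find integers p, q > 0 such that p² + q² = 949.
Trying p = 7: q² = 949 - 7² = 949 - 49 = 900
q = 30
Check: 7² + 30² = 49 + 900 = 949 ✓

949 = 7² + 30²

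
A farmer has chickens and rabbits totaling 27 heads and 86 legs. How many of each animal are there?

Let c = chickens, r = rabbits.
Heads: c + r = 27
Legs: 2c + 4r = 86
From the first equation, c = 27 - r. Substitute:
2(27 - r) + 4r = 86
54 + 2r = 86
r = (86 - 54)/2 = 16
c = 27 - 16 = 11

Chickens: 11, Rabbits: 16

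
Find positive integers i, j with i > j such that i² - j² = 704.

Factor: i² - j² = (i+j)(i-j) = 704.
We need two factors of 704 with the same parity.
Use i+j = 352 and i-j = 2 (product 352·2 = 704).
Adding: 2i = 354, so i = 177.
Subtracting: 2j = 350, so j = 175.
Check: 177² - 175² = 31329 - 30625 = 704 ✓

i = 177, j = 175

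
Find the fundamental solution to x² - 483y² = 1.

We seek the smallest positive integers (x, y) with x² - 483y² = 1, i.e., x² = 483y² + 1.
Try successive y values:
y = 1: x² = 483·1² + 1 = 484, x = 22 ✓

Verify: 22² - 483·1² = 484 - 483 = 1 ✓

x = 22, y = 1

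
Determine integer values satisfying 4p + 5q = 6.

Step 1: Check solvability.
gcd(4, 5) = 1
Since 1 divides 6, solutions exist.

Step 2: Apply extended Euclidean algorithm to find gcd.
We find integers such that 4*x0 + 5*y0 = 1

Step 3: Scale the particular solution.
Multiply by 6/1 = 6:
p = -6, q = 6

Step 4: Verify.
4*(-6) + 5*(6) = 6 = 6 ✓

p = -6, q = 6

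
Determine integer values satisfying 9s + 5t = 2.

Step 1: Check solvability.
gcd(9, 5) = 1
Since 1 divides 2, solutions exist.

Step 2: Apply extended Euclidean algorithm to find gcd.
We find integers such that 9*x0 + 5*y0 = 1

Step 3: Scale the particular solution.
Multiply by 2/1 = 2:
s = -2, t = 4

Step 4: Verify.
9*(-2) + 5*(4) = 2 = 2 ✓

s = -2, t = 4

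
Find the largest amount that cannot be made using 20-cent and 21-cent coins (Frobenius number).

For two coprime denominations a and b, the Frobenius number (largest value not representable as a non-negative combination) is ab - a - b.
Here gcd(20, 21) = 1, so they are coprime.
F(20, 21) = 20·21 - 20 - 21 = 420 - 41 = 379

379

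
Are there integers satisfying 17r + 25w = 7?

Step 1: Compute gcd(17, 25).
gcd(17, 25) = 1

Step 2: Check divisibility.
Does 1 divide 7? 7 = 1 x 7, so yes.

By the theorem on linear Diophantine equations, 17r + 25w = 7 has integer solutions if and only if gcd(17, 25) divides 7. Since 1 | 7, solutions exist.

Yes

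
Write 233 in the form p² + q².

We need to find integers p, q > 0 such that p² + q² = 233.
Trying p = 8: q² = 233 - 8² = 233 - 64 = 169
q = 13
Check: 8² + 13² = 64 + 169 = 233 ✓

233 = 8² + 13²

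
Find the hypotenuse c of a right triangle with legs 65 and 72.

c² = a² + b² = 65² + 72² = 4225 + 5184 = 9409
c = 97

97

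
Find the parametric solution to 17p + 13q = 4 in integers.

Step 1: Compute gcd(17, 13) = 1.
Since 1 divides 4, solutions exist.

Step 2: Find a particular solution using extended Euclidean algorithm.
We get p₀ = -12, q₀ = 16.
Check: 17*-12 + 13*16 = 4 = 4 ✓

Step 3: Write the general solution.
p = -12 + (13/1)t = -12 + 13t
q = 16 - (17/1)t = 16 - 17t
for any integer t.

p = -12 + 13t, q = 16 - 17t for integer t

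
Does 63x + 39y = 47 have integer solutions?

Step 1: Compute gcd(63, 39).
gcd(63, 39) = 3

Step 2: Check divisibility.
Does 3 divide 47? 47 = 3 x 15 + 2, so no.

By the theorem on linear Diophantine equations, 63x + 39y = 47 has integer solutions if and only if gcd(63, 39) divides 47. Since 3 does not divide 47, no solutions exist.

No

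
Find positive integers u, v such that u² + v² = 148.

Search for u with 148 - u² a perfect square.
u = 2: 148 - 2² = 148 - 4 = 144 = 12² ✓
So u = 2, v = 12.

u = 2, v = 12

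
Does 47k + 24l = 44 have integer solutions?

Step 1: Compute gcd(47, 24).
gcd(47, 24) = 1

Step 2: Check divisibility.
Does 1 divide 44? 44 = 1 x 44, so yes.

By the theorem on linear Diophantine equations, 47k + 24l = 44 has integer solutions if and only if gcd(47, 24) divides 44. Since 1 | 44, solutions exist.

Yes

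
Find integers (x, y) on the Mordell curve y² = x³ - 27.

Try small integer x values and check whether x³ - 27 is a perfect square.
x = 3: x³ - 27 = 3³ - 27 = 27 - 27 = 0
Is 0 a perfect square? 0² = 0 ✓
So (x, y) = (3, 0) is a solution.

x = 3, y = 0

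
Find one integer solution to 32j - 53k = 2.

Step 1: Check solvability.
gcd(32, 53) = 1
Since 1 divides 2, solutions exist.

Step 2: Apply extended Euclidean algorithm to find gcd.
We find integers such that 32*x0 + 53*y0 = 1

Step 3: Scale the particular solution.
Multiply by 2/1 = 2:
j = 10, k = 6

Step 4: Verify.
32*(10) - 53*(6) = 2 = 2 ✓

j = 10, k = 6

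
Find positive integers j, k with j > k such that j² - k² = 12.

Factor: j² - k² = (j+k)(j-k) = 12.
We need two factors of 12 with the same parity.
Use j+k = 6 and j-k = 2 (product 6·2 = 12).
Adding: 2j = 8, so j = 4.
Subtracting: 2k = 4, so k = 2.
Check: 4² - 2² = 16 - 4 = 12 ✓

j = 4, k = 2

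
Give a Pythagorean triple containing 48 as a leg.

We need the other leg and hypotenuse such that 48² + x² = c².
Take x = 55, c = 73: 48² + 55² = 2304 + 3025 = 5329 = 73² ✓
Triple: (55, 48, 73)

(55, 48, 73)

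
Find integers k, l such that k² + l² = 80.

We need to find integers k, l > 0 such that k² + l² = 80.
Trying k = 4: l² = 80 - 4² = 80 - 16 = 64
l = 8
Check: 4² + 8² = 16 + 64 = 80 ✓

80 = 4² + 8²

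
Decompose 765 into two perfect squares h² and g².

We need to find integers h, g > 0 such that h² + g² = 765.
Trying h = 6: g² = 765 - 6² = 765 - 36 = 729
g = 27
Check: 6² + 27² = 36 + 729 = 765 ✓

765 = 6² + 27²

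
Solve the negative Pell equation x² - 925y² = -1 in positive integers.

We need x² = 925y² - 1. Try successive y:
y = 1: x² = 925·1² - 1 = 924, not a perfect square
y = 2: x² = 925·2² - 1 = 3699, not a perfect square
y = 3: x² = 925·3² - 1 = 8324, not a perfect square
...
y = 29: x² = 925·29² - 1 = 777924 = 882² ✓
Check: 882² - 925·29² = 777924 - 777925 = -1 ✓

x = 882, y = 29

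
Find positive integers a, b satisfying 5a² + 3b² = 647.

Try small values of a and check whether (647 - 5a²)/3 is a perfect square.
a = 10: 5·10² = 500, so 3b² = 647 - 500 = 147, giving b² = 49, b = 7.
Check: 5·10² + 3·7² = 500 + 147 = 647 ✓

a = 10, b = 7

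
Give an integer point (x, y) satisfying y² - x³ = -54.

Try small integer x values and check whether x³ - 54 is a perfect square.
x = 7: x³ - 54 = 7³ - 54 = 343 - 54 = 289
Is 289 a perfect square? 17² = 289 ✓
So (x, y) = (7, -17) is a solution.

x = 7, y = -17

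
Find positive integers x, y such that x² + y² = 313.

Search for x with 313 - x² a perfect square.
x = 12: 313 - 12² = 313 - 144 = 169 = 13² ✓
So x = 12, y = 13.

x = 12, y = 13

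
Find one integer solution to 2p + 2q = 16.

Step 1: Check solvability.
gcd(2, 2) = 2
Since 2 divides 16, solutions exist.

Step 2: Apply extended Euclidean algorithm to find gcd.
We find integers such that 2*x0 + 2*y0 = 2

Step 3: Scale the particular solution.
Multiply by 16/2 = 8:
p = 0, q = 8

Step 4: Verify.
2*(0) + 2*(8) = 16 = 16 ✓

p = 0, q = 8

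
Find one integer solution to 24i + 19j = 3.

Step 1: Check solvability.
gcd(24, 19) = 1
Since 1 divides 3, solutions exist.

Step 2: Apply extended Euclidean algorithm to find gcd.
We find integers such that 24*x0 + 19*y0 = 1

Step 3: Scale the particular solution.
Multiply by 3/1 = 3:
i = 12, j = -15

Step 4: Verify.
24*(12) + 19*(-15) = 3 = 3 ✓

i = 12, j = -15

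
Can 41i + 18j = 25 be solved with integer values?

Step 1: Compute gcd(41, 18).
gcd(41, 18) = 1

Step 2: Check divisibility.
Does 1 divide 25? 25 = 1 x 25, so yes.

By the theorem on linear Diophantine equations, 41i + 18j = 25 has integer solutions if and only if gcd(41, 18) divides 25. Since 1 | 25, solutions exist.

Yes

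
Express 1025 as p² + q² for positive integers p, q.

We need to find integers p, q > 0 such that p² + q² = 1025.
Trying p = 1: q² = 1025 - 1² = 1025 - 1 = 1024
q = 32
Check: 1² + 32² = 1 + 1024 = 1025 ✓

1025 = 1² + 32²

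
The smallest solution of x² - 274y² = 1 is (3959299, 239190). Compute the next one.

Solutions to x² - Dy² = 1 are generated by powers of (x₀ + y₀√D).
The next solution satisfies x₁ + y₁√274 = (x₀ + y₀√274)², giving:
x₁ = x₀² + 274y₀² = 3959299² + 274·239190² = 15676048571401 + 15676048571400 = 31352097142801
y₁ = 2x₀y₀ = 2·3959299·239190 = 1894049455620

Verify: 31352097142801² - 274·1894049455620² = 982953995251630627786125601 - 982953995251630627786125600 = 1 ✓

x = 31352097142801, y = 1894049455620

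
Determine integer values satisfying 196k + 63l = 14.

Step 1: Check solvability.
gcd(196, 63) = 7
Since 7 divides 14, solutions exist.

Step 2: Apply extended Euclidean algorithm to find gcd.
We find integers such that 196*x0 + 63*y0 = 7

Step 3: Scale the particular solution.
Multiply by 14/7 = 2:
k = 2, l = -6

Step 4: Verify.
196*(2) + 63*(-6) = 14 = 14 ✓

k = 2, l = -6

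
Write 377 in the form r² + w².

We need to find integers r, w > 0 such that r² + w² = 377.
Trying r = 4: w² = 377 - 4² = 377 - 16 = 361
w = 19
Check: 4² + 19² = 16 + 361 = 377 ✓

377 = 4² + 19²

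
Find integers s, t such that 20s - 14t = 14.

Step 1: Check solvability.
gcd(20, 14) = 2
Since 2 divides 14, solutions exist.

Step 2: Apply extended Euclidean algorithm to find gcd.
We find integers such that 20*x0 + 14*y0 = 2

Step 3: Scale the particular solution.
Multiply by 14/2 = 7:
s = -14, t = -21

Step 4: Verify.
20*(-14) - 14*(-21) = 14 = 14 ✓

s = -14, t = -21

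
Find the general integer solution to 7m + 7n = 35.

Step 1: Compute gcd(7, 7) = 7.
Since 7 divides 35, solutions exist.

Step 2: Find a particular solution using extended Euclidean algorithm.
We get m₀ = 0, n₀ = 5.
Check: 7*0 + 7*5 = 35 = 35 ✓

Step 3: Write the general solution.
m = 0 + (7/7)t = 0 + 1t
n = 5 - (7/7)t = 5 - 1t
for any integer t.

m = 0 + 1t, n = 5 - 1t for integer t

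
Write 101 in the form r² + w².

We need to find integers r, w > 0 such that r² + w² = 101.
Trying r = 1: w² = 101 - 1² = 101 - 1 = 100
w = 10
Check: 1² + 10² = 1 + 100 = 101 ✓

101 = 1² + 10²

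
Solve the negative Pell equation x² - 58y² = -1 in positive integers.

We need x² = 58y² - 1. Try successive y:
y = 1: x² = 58·1² - 1 = 57, not a perfect square
y = 2: x² = 58·2² - 1 = 231, not a perfect square
y = 3: x² = 58·3² - 1 = 521, not a perfect square
...
y = 13: x² = 58·13² - 1 = 9801 = 99² ✓
Check: 99² - 58·13² = 9801 - 9802 = -1 ✓

x = 99, y = 13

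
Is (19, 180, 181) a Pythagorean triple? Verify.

Compute a² + b² = 19² + 180² = 361 + 32400 = 32761
Compute c² = 181² = 32761
Since 32761 = 32761, confirmed.

Yes, it is a Pythagorean triple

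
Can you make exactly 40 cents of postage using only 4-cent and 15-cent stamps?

We need non-negative x, y with 4x + 15y = 40.
gcd(4, 15) = 1 divides 40, so integer solutions exist.
Search for a non-negative one: x = 10 gives 15y = 40 - 40 = 0, so y = 0.
Check: 4·10 + 15·0 = 40 ✓

Yes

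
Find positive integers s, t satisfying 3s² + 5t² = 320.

Try small values of s and check whether (320 - 3s²)/5 is a perfect square.
s = 5: 3·5² = 75, so 5t² = 320 - 75 = 245, giving t² = 49, t = 7.
Check: 3·5² + 5·7² = 75 + 245 = 320 ✓

s = 5, t = 7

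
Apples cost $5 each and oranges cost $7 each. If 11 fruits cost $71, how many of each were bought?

Let a = apples, o = oranges.
a + o = 11
5a + 7o = 71
Substitute o = 11 - a:
5a + 7(11 - a) = 71
(5 - 7)a = 71 - 77
-2a = -6
a = 3, o = 11 - 3 = 8

Apples: 3, Oranges: 8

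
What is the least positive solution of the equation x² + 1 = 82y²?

We need x² = 82y² - 1. Try successive y:
y = 1: x² = 82·1² - 1 = 81 = 9² ✓
Check: 9² - 82·1² = 81 - 82 = -1 ✓

x = 9, y = 1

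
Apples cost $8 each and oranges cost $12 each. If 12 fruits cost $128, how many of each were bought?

Let a = apples, o = oranges.
a + o = 12
8a + 12o = 128
Substitute o = 12 - a:
8a + 12(12 - a) = 128
(8 - 12)a = 128 - 144
-4a = -16
a = 4, o = 12 - 4 = 8

Apples: 4, Oranges: 8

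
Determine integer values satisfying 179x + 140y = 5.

Step 1: Check solvability.
gcd(179, 140) = 1
Since 1 divides 5, solutions exist.

Step 2: Apply extended Euclidean algorithm to find gcd.
We find integers such that 179*x0 + 140*y0 = 1

Step 3: Scale the particular solution.
Multiply by 5/1 = 5:
x = -305, y = 390

Step 4: Verify.
179*(-305) + 140*(390) = 5 = 5 ✓

x = -305, y = 390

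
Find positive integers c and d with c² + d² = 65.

We need to find integers c, d > 0 such that c² + d² = 65.
Trying c = 1: d² = 65 - 1² = 65 - 1 = 64
d = 8
Check: 1² + 8² = 1 + 64 = 65 ✓

65 = 1² + 8²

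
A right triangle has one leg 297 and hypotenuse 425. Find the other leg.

b² = c² - a² = 180625 - 88209 = 92416
b = 304

304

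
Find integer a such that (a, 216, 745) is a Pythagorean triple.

a² = c² - b² = 745² - 216² = 555025 - 46656 = 508369
a = sqrt(508369) = 713

713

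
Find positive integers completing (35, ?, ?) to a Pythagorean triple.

We need the other leg and hypotenuse such that 35² + x² = c².
Take x = 12, c = 37: 35² + 12² = 1225 + 144 = 1369 = 37² ✓
Triple: (35, 12, 37)

(35, 12, 37)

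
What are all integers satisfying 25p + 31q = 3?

Step 1: Compute gcd(25, 31) = 1.
Since 1 divides 3, solutions exist.

Step 2: Find a particular solution using extended Euclidean algorithm.
We get p₀ = 15, q₀ = -12.
Check: 25*15 + 31*-12 = 3 = 3 ✓

Step 3: Write the general solution.
p = 15 + (31/1)t = 15 + 31t
q = -12 - (25/1)t = -12 - 25t
for any integer t.

p = 15 + 31t, q = -12 - 25t for integer t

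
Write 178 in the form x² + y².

We need to find integers x, y > 0 such that x² + y² = 178.
Trying x = 3: y² = 178 - 3² = 178 - 9 = 169
y = 13
Check: 3² + 13² = 9 + 169 = 178 ✓

178 = 3² + 13²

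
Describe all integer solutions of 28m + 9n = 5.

Step 1: Compute gcd(28, 9) = 1.
Since 1 divides 5, solutions exist.

Step 2: Find a particular solution using extended Euclidean algorithm.
We get m₀ = 5, n₀ = -15.
Check: 28*5 + 9*-15 = 5 = 5 ✓

Step 3: Write the general solution.
m = 5 + (9/1)t = 5 + 9t
n = -15 - (28/1)t = -15 - 28t
for any integer t.

m = 5 + 9t, n = -15 - 28t for integer t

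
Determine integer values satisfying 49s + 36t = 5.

Step 1: Check solvability.
gcd(49, 36) = 1
Since 1 divides 5, solutions exist.

Step 2: Apply extended Euclidean algorithm to find gcd.
We find integers such that 49*x0 + 36*y0 = 1

Step 3: Scale the particular solution.
Multiply by 5/1 = 5:
s = -55, t = 75

Step 4: Verify.
49*(-55) + 36*(75) = 5 = 5 ✓

s = -55, t = 75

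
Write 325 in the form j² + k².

We need to find integers j, k > 0 such that j² + k² = 325.
Trying j = 1: k² = 325 - 1² = 325 - 1 = 324
k = 18
Check: 1² + 18² = 1 + 324 = 325 ✓

325 = 1² + 18²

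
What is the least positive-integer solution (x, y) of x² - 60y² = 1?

We seek the smallest positive integers (x, y) with x² - 60y² = 1, i.e., x² = 60y² + 1.
Try successive y values:
y = 1: x² = 60·1² + 1 = 61, not a perfect square
y = 2: x² = 60·2² + 1 = 241, not a perfect square
y = 3: x² = 60·3² + 1 = 541, not a perfect square
... continuing the search (or via continued fractions) ...
y = 4: x² = 60·4² + 1 = 961, x = 31 ✓

Verify: 31² - 60·4² = 961 - 960 = 1 ✓

x = 31, y = 4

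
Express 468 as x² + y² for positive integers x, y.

We need to find integers x, y > 0 such that x² + y² = 468.
Trying x = 12: y² = 468 - 12² = 468 - 144 = 324
y = 18
Check: 12² + 18² = 144 + 324 = 468 ✓

468 = 12² + 18²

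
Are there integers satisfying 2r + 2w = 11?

Step 1: Compute gcd(2, 2).
gcd(2, 2) = 2

Step 2: Check divisibility.
Does 2 divide 11? 11 = 2 x 5 + 1, so no.

By the theorem on linear Diophantine equations, 2r + 2w = 11 has integer solutions if and only if gcd(2, 2) divides 11. Since 2 does not divide 11, no solutions exist.

No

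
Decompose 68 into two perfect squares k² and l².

We need to find integers k, l > 0 such that k² + l² = 68.
Trying k = 2: l² = 68 - 2² = 68 - 4 = 64
l = 8
Check: 2² + 8² = 4 + 64 = 68 ✓

68 = 2² + 8²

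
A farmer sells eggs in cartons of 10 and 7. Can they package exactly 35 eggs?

We need non-negative a, b with 10a + 7b = 35.
gcd(10, 7) = 1 divides 35.
Try a = 0: 7b = 35 - 0 = 35, so b = 5.
One way: 0 cartons of 10 and 5 cartons of 7.

Yes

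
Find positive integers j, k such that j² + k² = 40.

Search for j with 40 - j² a perfect square.
j = 2: 40 - 2² = 40 - 4 = 36 = 6² ✓
So j = 2, k = 6.

j = 2, k = 6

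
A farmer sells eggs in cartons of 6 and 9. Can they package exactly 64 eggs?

We need non-negative a, b with 6a + 9b = 64.
gcd(6, 9) = 3, and 3 does not divide 64.
No integer solutions exist.

No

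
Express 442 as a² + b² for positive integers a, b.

We need to find integers a, b > 0 such that a² + b² = 442.
Trying a = 1: b² = 442 - 1² = 442 - 1 = 441
b = 21
Check: 1² + 21² = 1 + 441 = 442 ✓

442 = 1² + 21²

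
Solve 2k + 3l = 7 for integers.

Step 1: Check solvability.
gcd(2, 3) = 1
Since 1 divides 7, solutions exist.

Step 2: Apply extended Euclidean algorithm to find gcd.
We find integers such that 2*x0 + 3*y0 = 1

Step 3: Scale the particular solution.
Multiply by 7/1 = 7:
k = -7, l = 7

Step 4: Verify.
2*(-7) + 3*(7) = 7 = 7 ✓

k = -7, l = 7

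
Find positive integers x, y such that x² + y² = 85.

Search for x with 85 - x² a perfect square.
x = 2: 85 - 2² = 85 - 4 = 81 = 9² ✓
So x = 2, y = 9.

x = 2, y = 9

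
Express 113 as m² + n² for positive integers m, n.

We need to find integers m, n > 0 such that m² + n² = 113.
Trying m = 7: n² = 113 - 7² = 113 - 49 = 64
n = 8
Check: 7² + 8² = 49 + 64 = 113 ✓

113 = 7² + 8²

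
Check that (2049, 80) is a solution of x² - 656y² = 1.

Compute x² = 2049² = 4198401
Compute 656y² = 656·80² = 656·6400 = 4198400
x² - 656y² = 4198401 - 4198400 = 1
Since this equals 1, (2049, 80) is a solution.

Yes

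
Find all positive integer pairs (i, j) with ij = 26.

The positive divisors of 26 are: 1, 2, 13, 26.
Each divisor d gives the pair (d, 26/d):
(1, 26), (2, 13), (13, 2), (26, 1)

(1, 26), (2, 13), (13, 2), (26, 1)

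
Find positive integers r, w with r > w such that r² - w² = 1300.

Factor: r² - w² = (r+w)(r-w) = 1300.
We need two factors of 1300 with the same parity.
Use r+w = 650 and r-w = 2 (product 650·2 = 1300).
Adding: 2r = 652, so r = 326.
Subtracting: 2w = 648, so w = 324.
Check: 326² - 324² = 106276 - 104976 = 1300 ✓

r = 326, w = 324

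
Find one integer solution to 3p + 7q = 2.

Step 1: Check solvability.
gcd(3, 7) = 1
Since 1 divides 2, solutions exist.

Step 2: Apply extended Euclidean algorithm to find gcd.
We find integers such that 3*x0 + 7*y0 = 1

Step 3: Scale the particular solution.
Multiply by 2/1 = 2:
p = -4, q = 2

Step 4: Verify.
3*(-4) + 7*(2) = 2 = 2 ✓

p = -4, q = 2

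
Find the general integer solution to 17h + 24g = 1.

Step 1: Compute gcd(17, 24) = 1.
Since 1 divides 1, solutions exist.

Step 2: Find a particular solution using extended Euclidean algorithm.
We get h₀ = -7, g₀ = 5.
Check: 17*-7 + 24*5 = 1 = 1 ✓

Step 3: Write the general solution.
h = -7 + (24/1)t = -7 + 24t
g = 5 - (17/1)t = 5 - 17t
for any integer t.

h = -7 + 24t, g = 5 - 17t for integer t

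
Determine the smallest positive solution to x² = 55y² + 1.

We seek the smallest positive integers (x, y) with x² - 55y² = 1, i.e., x² = 55y² + 1.
Try successive y values:
y = 1: x² = 55·1² + 1 = 56, not a perfect square
y = 2: x² = 55·2² + 1 = 221, not a perfect square
y = 3: x² = 55·3² + 1 = 496, not a perfect square
... continuing the search (or via continued fractions) ...
y = 12: x² = 55·12² + 1 = 7921, x = 89 ✓

Verify: 89² - 55·12² = 7921 - 7920 = 1 ✓

x = 89, y = 12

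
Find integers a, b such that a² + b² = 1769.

We need to find integers a, b > 0 such that a² + b² = 1769.
Trying a = 13: b² = 1769 - 13² = 1769 - 169 = 1600
b = 40
Check: 13² + 40² = 169 + 1600 = 1769 ✓

1769 = 13² + 40²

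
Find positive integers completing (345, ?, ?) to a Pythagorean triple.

We need the other leg and hypotenuse such that 345² + x² = c².
Take x = 152, c = 377: 345² + 152² = 119025 + 23104 = 142129 = 377² ✓
Triple: (345, 152, 377)

(345, 152, 377)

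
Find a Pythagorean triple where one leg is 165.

We need the other leg and hypotenuse such that 165² + x² = c².
Take x = 280, c = 325: 165² + 280² = 27225 + 78400 = 105625 = 325² ✓
Triple: (165, 280, 325)

(165, 280, 325)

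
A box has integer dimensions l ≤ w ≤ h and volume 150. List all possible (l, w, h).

Iterate l from 1 to ⌊150^(1/3)⌋. For each l dividing 150, iterate w ≥ l with w dividing 150/l, and set h = 150/(l·w).
Triples found (10): (1×1×150), (1×2×75), (1×3×50), (1×5×30), (1×6×25), (1×10×15), (2×3×25), (2×5×15), (3×5×10), (5×5×6)

(1×1×150), (1×2×75), (1×3×50), (1×5×30), (1×6×25), (1×10×15), (2×3×25), (2×5×15), (3×5×10), (5×5×6)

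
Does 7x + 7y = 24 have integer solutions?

Step 1: Compute gcd(7, 7).
gcd(7, 7) = 7

Step 2: Check divisibility.
Does 7 divide 24? 24 = 7 x 3 + 3, so no.

By the theorem on linear Diophantine equations, 7x + 7y = 24 has integer solutions if and only if gcd(7, 7) divides 24. Since 7 does not divide 24, no solutions exist.

No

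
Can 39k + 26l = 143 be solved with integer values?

Step 1: Compute gcd(39, 26).
gcd(39, 26) = 13

Step 2: Check divisibility.
Does 13 divide 143? 143 = 13 x 11, so yes.

By the theorem on linear Diophantine equations, 39k + 26l = 143 has integer solutions if and only if gcd(39, 26) divides 143. Since 13 | 143, solutions exist.

Yes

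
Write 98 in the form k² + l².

We need to find integers k, l > 0 such that k² + l² = 98.
Trying k = 7: l² = 98 - 7² = 98 - 49 = 49
l = 7
Check: 7² + 7² = 49 + 49 = 98 ✓

98 = 7² + 7²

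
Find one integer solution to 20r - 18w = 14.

Step 1: Check solvability.
gcd(20, 18) = 2
Since 2 divides 14, solutions exist.

Step 2: Apply extended Euclidean algorithm to find gcd.
We find integers such that 20*x0 + 18*y0 = 2

Step 3: Scale the particular solution.
Multiply by 14/2 = 7:
r = 7, w = 7

Step 4: Verify.
20*(7) - 18*(7) = 14 = 14 ✓

r = 7, w = 7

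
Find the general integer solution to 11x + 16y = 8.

Step 1: Compute gcd(11, 16) = 1.
Since 1 divides 8, solutions exist.

Step 2: Find a particular solution using extended Euclidean algorithm.
We get x₀ = 24, y₀ = -16.
Check: 11*24 + 16*-16 = 8 = 8 ✓

Step 3: Write the general solution.
x = 24 + (16/1)t = 24 + 16t
y = -16 - (11/1)t = -16 - 11t
for any integer t.

x = 24 + 16t, y = -16 - 11t for integer t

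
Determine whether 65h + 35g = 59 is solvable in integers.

Step 1: Compute gcd(65, 35).
gcd(65, 35) = 5

Step 2: Check divisibility.
Does 5 divide 59? 59 = 5 x 11 + 4, so no.

By the theorem on linear Diophantine equations, 65h + 35g = 59 has integer solutions if and only if gcd(65, 35) divides 59. Since 5 does not divide 59, no solutions exist.

No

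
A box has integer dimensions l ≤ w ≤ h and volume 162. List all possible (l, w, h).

Iterate l from 1 to ⌊162^(1/3)⌋. For each l dividing 162, iterate w ≥ l with w dividing 162/l, and set h = 162/(l·w).
Triples found (9): (1×1×162), (1×2×81), (1×3×54), (1×6×27), (1×9×18), (2×3×27), (2×9×9), (3×3×18), (3×6×9)

(1×1×162), (1×2×81), (1×3×54), (1×6×27), (1×9×18), (2×3×27), (2×9×9), (3×3×18), (3×6×9)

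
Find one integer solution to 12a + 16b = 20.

Step 1: Check solvability.
gcd(12, 16) = 4
Since 4 divides 20, solutions exist.

Step 2: Apply extended Euclidean algorithm to find gcd.
We find integers such that 12*x0 + 16*y0 = 4

Step 3: Scale the particular solution.
Multiply by 20/4 = 5:
a = -5, b = 5

Step 4: Verify.
12*(-5) + 16*(5) = 20 = 20 ✓

a = -5, b = 5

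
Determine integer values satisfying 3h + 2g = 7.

Step 1: Check solvability.
gcd(3, 2) = 1
Since 1 divides 7, solutions exist.

Step 2: Apply extended Euclidean algorithm to find gcd.
We find integers such that 3*x0 + 2*y0 = 1

Step 3: Scale the particular solution.
Multiply by 7/1 = 7:
h = 7, g = -7

Step 4: Verify.
3*(7) + 2*(-7) = 7 = 7 ✓

h = 7, g = -7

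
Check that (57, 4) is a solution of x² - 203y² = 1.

Compute x² = 57² = 3249
Compute 203y² = 203·4² = 203·16 = 3248
x² - 203y² = 3249 - 3248 = 1
Since this equals 1, (57, 4) is a solution.

Yes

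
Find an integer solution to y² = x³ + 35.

Try small integer x values and check whether x³ + 35 is a perfect square.
x = 1: x³ + 35 = 1³ + 35 = 1 + 35 = 36
Is 36 a perfect square? 6² = 36 ✓
So (x, y) = (1, -6) is a solution.

x = 1, y = -6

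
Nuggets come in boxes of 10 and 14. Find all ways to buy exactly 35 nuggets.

We need non-negative integers (x, y) with 10x + 14y = 35.
For each x in 0..3, check if 35 - 10x is a non-negative multiple of 14.
No x yields an integer y ≥ 0.

No solution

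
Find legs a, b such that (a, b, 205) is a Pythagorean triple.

We need a² + b² = 205² = 42025.
Trying: 187² + 84² = 34969 + 7056 = 42025 ✓

(187, 84, 205)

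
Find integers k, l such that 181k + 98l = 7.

Step 1: Check solvability.
gcd(181, 98) = 1
Since 1 divides 7, solutions exist.

Step 2: Apply extended Euclidean algorithm to find gcd.
We find integers such that 181*x0 + 98*y0 = 1

Step 3: Scale the particular solution.
Multiply by 7/1 = 7:
k = 91, l = -168

Step 4: Verify.
181*(91) + 98*(-168) = 7 = 7 ✓

k = 91, l = -168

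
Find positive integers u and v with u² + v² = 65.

We need to find integers u, v > 0 such that u² + v² = 65.
Trying u = 1: v² = 65 - 1² = 65 - 1 = 64
v = 8
Check: 1² + 8² = 1 + 64 = 65 ✓

65 = 1² + 8²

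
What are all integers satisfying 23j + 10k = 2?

Step 1: Compute gcd(23, 10) = 1.
Since 1 divides 2, solutions exist.

Step 2: Find a particular solution using extended Euclidean algorithm.
We get j₀ = -6, k₀ = 14.
Check: 23*-6 + 10*14 = 2 = 2 ✓

Step 3: Write the general solution.
j = -6 + (10/1)t = -6 + 10t
k = 14 - (23/1)t = 14 - 23t
for any integer t.

j = -6 + 10t, k = 14 - 23t for integer t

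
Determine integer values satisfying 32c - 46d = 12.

Step 1: Check solvability.
gcd(32, 46) = 2
Since 2 divides 12, solutions exist.

Step 2: Apply extended Euclidean algorithm to find gcd.
We find integers such that 32*x0 + 46*y0 = 2

Step 3: Scale the particular solution.
Multiply by 12/2 = 6:
c = -60, d = -42

Step 4: Verify.
32*(-60) - 46*(-42) = 12 = 12 ✓

c = -60, d = -42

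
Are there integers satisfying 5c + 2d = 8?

Step 1: Compute gcd(5, 2).
gcd(5, 2) = 1

Step 2: Check divisibility.
Does 1 divide 8? 8 = 1 x 8, so yes.

By the theorem on linear Diophantine equations, 5c + 2d = 8 has integer solutions if and only if gcd(5, 2) divides 8. Since 1 | 8, solutions exist.

Yes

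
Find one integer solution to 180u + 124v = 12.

Step 1: Check solvability.
gcd(180, 124) = 4
Since 4 divides 12, solutions exist.

Step 2: Apply extended Euclidean algorithm to find gcd.
We find integers such that 180*x0 + 124*y0 = 4

Step 3: Scale the particular solution.
Multiply by 12/4 = 3:
u = -33, v = 48

Step 4: Verify.
180*(-33) + 124*(48) = 12 = 12 ✓

u = -33, v = 48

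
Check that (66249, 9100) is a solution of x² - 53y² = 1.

Compute x² = 66249² = 4388930001
Compute 53y² = 53·9100² = 53·82810000 = 4388930000
x² - 53y² = 4388930001 - 4388930000 = 1
Since this equals 1, (66249, 9100) is a solution.

Yes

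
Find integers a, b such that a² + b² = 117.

We need to find integers a, b > 0 such that a² + b² = 117.
Trying a = 6: b² = 117 - 6² = 117 - 36 = 81
b = 9
Check: 6² + 9² = 36 + 81 = 117 ✓

117 = 6² + 9²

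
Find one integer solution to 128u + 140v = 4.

Step 1: Check solvability.
gcd(128, 140) = 4
Since 4 divides 4, solutions exist.

Step 2: Apply extended Euclidean algorithm to find gcd.
We find integers such that 128*x0 + 140*y0 = 4

Step 3: Scale the particular solution.
Multiply by 4/4 = 1:
u = -12, v = 11

Step 4: Verify.
128*(-12) + 140*(11) = 4 = 4 ✓

u = -12, v = 11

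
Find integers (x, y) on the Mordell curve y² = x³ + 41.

Try small integer x values and check whether x³ + 41 is a perfect square.
x = 2: x³ + 41 = 2³ + 41 = 8 + 41 = 49
Is 49 a perfect square? 7² = 49 ✓
So (x, y) = (2, -7) is a solution.

x = 2, y = -7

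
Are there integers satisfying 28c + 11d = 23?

Step 1: Compute gcd(28, 11).
gcd(28, 11) = 1

Step 2: Check divisibility.
Does 1 divide 23? 23 = 1 x 23, so yes.

By the theorem on linear Diophantine equations, 28c + 11d = 23 has integer solutions if and only if gcd(28, 11) divides 23. Since 1 | 23, solutions exist.

Yes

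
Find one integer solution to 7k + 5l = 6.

Step 1: Check solvability.
gcd(7, 5) = 1
Since 1 divides 6, solutions exist.

Step 2: Apply extended Euclidean algorithm to find gcd.
We find integers such that 7*x0 + 5*y0 = 1

Step 3: Scale the particular solution.
Multiply by 6/1 = 6:
k = -12, l = 18

Step 4: Verify.
7*(-12) + 5*(18) = 6 = 6 ✓

k = -12, l = 18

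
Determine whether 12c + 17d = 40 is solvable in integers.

Step 1: Compute gcd(12, 17).
gcd(12, 17) = 1

Step 2: Check divisibility.
Does 1 divide 40? 40 = 1 x 40, so yes.

By the theorem on linear Diophantine equations, 12c + 17d = 40 has integer solutions if and only if gcd(12, 17) divides 40. Since 1 | 40, solutions exist.

Yes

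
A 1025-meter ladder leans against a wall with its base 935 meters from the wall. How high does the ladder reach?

The ladder, wall, and ground form a right triangle with hypotenuse 1025 and one leg 935.
By the Pythagorean theorem: h² = 1025² - 935² = 1050625 - 874225 = 176400
h = √176400 = 420 meters

420 meters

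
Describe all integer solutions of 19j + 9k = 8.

Step 1: Compute gcd(19, 9) = 1.
Since 1 divides 8, solutions exist.

Step 2: Find a particular solution using extended Euclidean algorithm.
We get j₀ = 8, k₀ = -16.
Check: 19*8 + 9*-16 = 8 = 8 ✓

Step 3: Write the general solution.
j = 8 + (9/1)t = 8 + 9t
k = -16 - (19/1)t = -16 - 19t
for any integer t.

j = 8 + 9t, k = -16 - 19t for integer t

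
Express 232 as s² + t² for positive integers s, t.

We need to find integers s, t > 0 such that s² + t² = 232.
Trying s = 6: t² = 232 - 6² = 232 - 36 = 196
t = 14
Check: 6² + 14² = 36 + 196 = 232 ✓

232 = 6² + 14²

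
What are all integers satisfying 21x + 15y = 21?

Step 1: Compute gcd(21, 15) = 3.
Since 3 divides 21, solutions exist.

Step 2: Find a particular solution using extended Euclidean algorithm.
We get x₀ = -14, y₀ = 21.
Check: 21*-14 + 15*21 = 21 = 21 ✓

Step 3: Write the general solution.
x = -14 + (15/3)t = -14 + 5t
y = 21 - (21/3)t = 21 - 7t
for any integer t.

x = -14 + 5t, y = 21 - 7t for integer t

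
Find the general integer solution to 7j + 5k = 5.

Step 1: Compute gcd(7, 5) = 1.
Since 1 divides 5, solutions exist.

Step 2: Find a particular solution using extended Euclidean algorithm.
We get j₀ = -10, k₀ = 15.
Check: 7*-10 + 5*15 = 5 = 5 ✓

Step 3: Write the general solution.
j = -10 + (5/1)t = -10 + 5t
k = 15 - (7/1)t = 15 - 7t
for any integer t.

j = -10 + 5t, k = 15 - 7t for integer t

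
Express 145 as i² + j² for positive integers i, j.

We need to find integers i, j > 0 such that i² + j² = 145.
Trying i = 1: j² = 145 - 1² = 145 - 1 = 144
j = 12
Check: 1² + 12² = 1 + 144 = 145 ✓

145 = 1² + 12²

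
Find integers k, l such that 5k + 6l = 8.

Step 1: Check solvability.
gcd(5, 6) = 1
Since 1 divides 8, solutions exist.

Step 2: Apply extended Euclidean algorithm to find gcd.
We find integers such that 5*x0 + 6*y0 = 1

Step 3: Scale the particular solution.
Multiply by 8/1 = 8:
k = -8, l = 8

Step 4: Verify.
5*(-8) + 6*(8) = 8 = 8 ✓

k = -8, l = 8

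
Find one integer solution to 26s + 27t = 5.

Step 1: Check solvability.
gcd(26, 27) = 1
Since 1 divides 5, solutions exist.

Step 2: Apply extended Euclidean algorithm to find gcd.
We find integers such that 26*x0 + 27*y0 = 1

Step 3: Scale the particular solution.
Multiply by 5/1 = 5:
s = -5, t = 5

Step 4: Verify.
26*(-5) + 27*(5) = 5 = 5 ✓

s = -5, t = 5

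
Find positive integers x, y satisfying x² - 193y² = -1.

We need x² = 193y² - 1. Try successive y:
y = 1: x² = 193·1² - 1 = 192, not a perfect square
y = 2: x² = 193·2² - 1 = 771, not a perfect square
y = 3: x² = 193·3² - 1 = 1736, not a perfect square
...
y = 126985: x² = 193·126985² - 1 = 3112161713424 = 1764132² ✓
Check: 1764132² - 193·126985² = 3112161713424 - 3112161713425 = -1 ✓

x = 1764132, y = 126985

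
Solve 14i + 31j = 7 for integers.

Step 1: Check solvability.
gcd(14, 31) = 1
Since 1 divides 7, solutions exist.

Step 2: Apply extended Euclidean algorithm to find gcd.
We find integers such that 14*x0 + 31*y0 = 1

Step 3: Scale the particular solution.
Multiply by 7/1 = 7:
i = -77, j = 35

Step 4: Verify.
14*(-77) + 31*(35) = 7 = 7 ✓

i = -77, j = 35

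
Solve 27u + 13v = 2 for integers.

Step 1: Check solvability.
gcd(27, 13) = 1
Since 1 divides 2, solutions exist.

Step 2: Apply extended Euclidean algorithm to find gcd.
We find integers such that 27*x0 + 13*y0 = 1

Step 3: Scale the particular solution.
Multiply by 2/1 = 2:
u = 2, v = -4

Step 4: Verify.
27*(2) + 13*(-4) = 2 = 2 ✓

u = 2, v = -4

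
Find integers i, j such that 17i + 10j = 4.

Step 1: Check solvability.
gcd(17, 10) = 1
Since 1 divides 4, solutions exist.

Step 2: Apply extended Euclidean algorithm to find gcd.
We find integers such that 17*x0 + 10*y0 = 1

Step 3: Scale the particular solution.
Multiply by 4/1 = 4:
i = 12, j = -20

Step 4: Verify.
17*(12) + 10*(-20) = 4 = 4 ✓

i = 12, j = -20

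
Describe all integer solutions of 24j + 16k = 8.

Step 1: Compute gcd(24, 16) = 8.
Since 8 divides 8, solutions exist.

Step 2: Find a particular solution using extended Euclidean algorithm.
We get j₀ = 1, k₀ = -1.
Check: 24*1 + 16*-1 = 8 = 8 ✓

Step 3: Write the general solution.
j = 1 + (16/8)t = 1 + 2t
k = -1 - (24/8)t = -1 - 3t
for any integer t.

j = 1 + 2t, k = -1 - 3t for integer t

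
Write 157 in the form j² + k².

We need to find integers j, k > 0 such that j² + k² = 157.
Trying j = 6: k² = 157 - 6² = 157 - 36 = 121
k = 11
Check: 6² + 11² = 36 + 121 = 157 ✓

157 = 6² + 11²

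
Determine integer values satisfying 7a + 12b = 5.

Step 1: Check solvability.
gcd(7, 12) = 1
Since 1 divides 5, solutions exist.

Step 2: Apply extended Euclidean algorithm to find gcd.
We find integers such that 7*x0 + 12*y0 = 1

Step 3: Scale the particular solution.
Multiply by 5/1 = 5:
a = -25, b = 15

Step 4: Verify.
7*(-25) + 12*(15) = 5 = 5 ✓

a = -25, b = 15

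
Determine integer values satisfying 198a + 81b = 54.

Step 1: Check solvability.
gcd(198, 81) = 9
Since 9 divides 54, solutions exist.

Step 2: Apply extended Euclidean algorithm to find gcd.
We find integers such that 198*x0 + 81*y0 = 9

Step 3: Scale the particular solution.
Multiply by 54/9 = 6:
a = -12, b = 30

Step 4: Verify.
198*(-12) + 81*(30) = 54 = 54 ✓

a = -12, b = 30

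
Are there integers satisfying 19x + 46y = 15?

Step 1: Compute gcd(19, 46).
gcd(19, 46) = 1

Step 2: Check divisibility.
Does 1 divide 15? 15 = 1 x 15, so yes.

By the theorem on linear Diophantine equations, 19x + 46y = 15 has integer solutions if and only if gcd(19, 46) divides 15. Since 1 | 15, solutions exist.

Yes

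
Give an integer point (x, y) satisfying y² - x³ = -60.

Try small integer x values and check whether x³ - 60 is a perfect square.
x = 4: x³ - 60 = 4³ - 60 = 64 - 60 = 4
Is 4 a perfect square? 2² = 4 ✓
So (x, y) = (4, -2) is a solution.

x = 4, y = -2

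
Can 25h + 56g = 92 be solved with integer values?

Step 1: Compute gcd(25, 56).
gcd(25, 56) = 1

Step 2: Check divisibility.
Does 1 divide 92? 92 = 1 x 92, so yes.

By the theorem on linear Diophantine equations, 25h + 56g = 92 has integer solutions if and only if gcd(25, 56) divides 92. Since 1 | 92, solutions exist.

Yes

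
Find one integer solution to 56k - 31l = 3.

Step 1: Check solvability.
gcd(56, 31) = 1
Since 1 divides 3, solutions exist.

Step 2: Apply extended Euclidean algorithm to find gcd.
We find integers such that 56*x0 + 31*y0 = 1

Step 3: Scale the particular solution.
Multiply by 3/1 = 3:
k = 15, l = 27

Step 4: Verify.
56*(15) - 31*(27) = 3 = 3 ✓

k = 15, l = 27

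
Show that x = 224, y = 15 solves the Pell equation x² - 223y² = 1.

Compute x² = 224² = 50176
Compute 223y² = 223·15² = 223·225 = 50175
x² - 223y² = 50176 - 50175 = 1
Since this equals 1, (224, 15) is a solution.

Yes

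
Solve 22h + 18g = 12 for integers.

Step 1: Check solvability.
gcd(22, 18) = 2
Since 2 divides 12, solutions exist.

Step 2: Apply extended Euclidean algorithm to find gcd.
We find integers such that 22*x0 + 18*y0 = 2

Step 3: Scale the particular solution.
Multiply by 12/2 = 6:
h = -24, g = 30

Step 4: Verify.
22*(-24) + 18*(30) = 12 = 12 ✓

h = -24, g = 30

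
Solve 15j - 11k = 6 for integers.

Step 1: Check solvability.
gcd(15, 11) = 1
Since 1 divides 6, solutions exist.

Step 2: Apply extended Euclidean algorithm to find gcd.
We find integers such that 15*x0 + 11*y0 = 1

Step 3: Scale the particular solution.
Multiply by 6/1 = 6:
j = 18, k = 24

Step 4: Verify.
15*(18) - 11*(24) = 6 = 6 ✓

j = 18, k = 24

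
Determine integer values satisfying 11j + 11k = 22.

Step 1: Check solvability.
gcd(11, 11) = 11
Since 11 divides 22, solutions exist.

Step 2: Apply extended Euclidean algorithm to find gcd.
We find integers such that 11*x0 + 11*y0 = 11

Step 3: Scale the particular solution.
Multiply by 22/11 = 2:
j = 0, k = 2

Step 4: Verify.
11*(0) + 11*(2) = 22 = 22 ✓

j = 0, k = 2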